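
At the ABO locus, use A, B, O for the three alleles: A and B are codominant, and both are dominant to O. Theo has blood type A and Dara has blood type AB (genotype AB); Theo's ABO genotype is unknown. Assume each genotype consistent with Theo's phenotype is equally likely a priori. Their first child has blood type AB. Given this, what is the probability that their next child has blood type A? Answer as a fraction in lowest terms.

1/2

Possible genotypes: Theo ∈ {AA, AO}; Dara ∈ {AB}.
Weight each parental genotype pair by prior × P(type-AB child):
  AA × AB: posterior weight 2/3; P(next child type A) = 1/2.
  AO × AB: posterior weight 1/3; P(next child type A) = 1/2.
Weighted sum = 1/2.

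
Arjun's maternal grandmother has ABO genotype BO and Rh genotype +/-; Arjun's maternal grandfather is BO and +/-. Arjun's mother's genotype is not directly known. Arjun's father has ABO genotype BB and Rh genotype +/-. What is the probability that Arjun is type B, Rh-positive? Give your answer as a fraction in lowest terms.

3/4

Arjun's mother's ABO genotype from BO × BO: 1/4 BB, 1/2 BO, 1/4 OO.
Crossing each possibility with the father BB and summing P(type B): 1/4·1 + 1/2·1 + 1/4·1 = 1.
Similarly for Rh via the mother's Rh distribution: P(Rh+) = 3/4.
Independent loci: 1 × 3/4 = 3/4.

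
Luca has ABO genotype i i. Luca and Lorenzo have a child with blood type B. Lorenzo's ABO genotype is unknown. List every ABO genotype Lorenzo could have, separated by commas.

I^A I^B, I^B I^B, I^B i

For each candidate genotype of Lorenzo, check whether crossing it with i i can produce every observed child phenotype.
  I^A I^A → possible child types {A} ✗
  I^A I^B → possible child types {A, B} ✓
  I^A i → possible child types {O, A} ✗
  I^B I^B → possible child types {B} ✓
  I^B i → possible child types {O, B} ✓
  i i → possible child types {O} ✗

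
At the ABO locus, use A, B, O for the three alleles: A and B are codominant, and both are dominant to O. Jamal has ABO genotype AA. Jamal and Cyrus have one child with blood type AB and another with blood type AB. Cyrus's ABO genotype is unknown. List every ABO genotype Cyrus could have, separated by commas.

For each candidate genotype of Cyrus, check whether crossing it with AA can produce every observed child phenotype.
  AA → possible child types {A} ✗
  AB → possible child types {A, AB} ✓
  AO → possible child types {A} ✗
  BB → possible child types {AB} ✓
  BO → possible child types {A, AB} ✓
  OO → possible child types {A} ✗

AB, BB, BO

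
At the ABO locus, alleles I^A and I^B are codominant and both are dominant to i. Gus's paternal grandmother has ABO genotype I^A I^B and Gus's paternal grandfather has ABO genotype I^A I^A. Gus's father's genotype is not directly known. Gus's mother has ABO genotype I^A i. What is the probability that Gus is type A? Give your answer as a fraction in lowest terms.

3/4

Gus's father's ABO genotype from I^A I^B × I^A I^A: 1/2 I^A I^A, 1/2 I^A I^B.
Crossing each possibility with the mother I^A i and summing P(type A): 1/2·1 + 1/2·1/2 = 3/4.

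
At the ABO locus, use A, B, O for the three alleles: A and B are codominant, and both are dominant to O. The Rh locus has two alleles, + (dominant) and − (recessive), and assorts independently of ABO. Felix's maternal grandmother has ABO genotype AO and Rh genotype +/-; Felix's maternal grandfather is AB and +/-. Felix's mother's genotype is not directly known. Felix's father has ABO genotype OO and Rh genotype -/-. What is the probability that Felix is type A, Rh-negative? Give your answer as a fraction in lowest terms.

Felix's mother's ABO genotype from AO × AB: 1/4 AA, 1/4 AB, 1/4 AO, 1/4 BO.
Crossing each possibility with the father OO and summing P(type A): 1/4·1 + 1/4·1/2 + 1/4·1/2 + 1/4·0 = 1/2.
Similarly for Rh via the mother's Rh distribution: P(Rh-) = 1/2.
Independent loci: 1/2 × 1/2 = 1/4.

1/4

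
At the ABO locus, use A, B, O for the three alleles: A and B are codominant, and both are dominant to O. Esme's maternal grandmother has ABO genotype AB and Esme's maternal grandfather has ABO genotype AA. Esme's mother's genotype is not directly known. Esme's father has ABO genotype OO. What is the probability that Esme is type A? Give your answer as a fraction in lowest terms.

3/4

Esme's mother's ABO genotype from AB × AA: 1/2 AA, 1/2 AB.
Crossing each possibility with the father OO and summing P(type A): 1/2·1 + 1/2·1/2 = 3/4.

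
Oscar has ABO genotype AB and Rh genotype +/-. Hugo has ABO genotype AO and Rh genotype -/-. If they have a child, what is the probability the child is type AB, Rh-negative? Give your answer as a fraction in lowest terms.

1/8

ABO cross AB × AO → offspring phenotypes: 1/2 A, 1/4 B, 1/4 AB.
Rh cross +/- × -/- → 1/2 Rh+, 1/2 Rh-.
Independent loci: P(type AB, Rh-negative) = 1/4 × 1/2 = 1/8.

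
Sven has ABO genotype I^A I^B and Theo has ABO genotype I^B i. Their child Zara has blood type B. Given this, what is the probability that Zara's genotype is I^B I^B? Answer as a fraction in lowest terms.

1/2

Cross I^A I^B × I^B i → 1/4 I^A I^B, 1/4 I^A i, 1/4 I^B I^B, 1/4 I^B i.
Type-B genotypes among offspring: I^B I^B (1/4), I^B i (1/4); total 1/2.
P(I^B I^B | type B) = (1/4) / (1/2) = 1/2.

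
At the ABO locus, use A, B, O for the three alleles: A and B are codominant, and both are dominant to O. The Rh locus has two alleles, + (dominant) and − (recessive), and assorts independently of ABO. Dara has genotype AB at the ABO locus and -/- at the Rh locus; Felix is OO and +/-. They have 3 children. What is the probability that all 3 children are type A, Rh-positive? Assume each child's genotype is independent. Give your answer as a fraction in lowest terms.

ABO cross AB × OO → 1/2 A, 1/2 B.
Rh cross -/- × +/- → 1/2 Rh+, 1/2 Rh-; so P(type A, Rh-positive) = 1/2 × 1/2 = 1/4 per child.
All 3 independent: (1/4)^3 = 1/64.

1/64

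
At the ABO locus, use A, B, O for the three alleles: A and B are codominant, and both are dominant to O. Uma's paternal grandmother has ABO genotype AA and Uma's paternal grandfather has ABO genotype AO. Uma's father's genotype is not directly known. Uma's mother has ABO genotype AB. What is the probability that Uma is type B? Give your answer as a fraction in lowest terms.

1/8

Uma's father's ABO genotype from AA × AO: 1/2 AA, 1/2 AO.
Crossing each possibility with the mother AB and summing P(type B): 1/2·0 + 1/2·1/4 = 1/8.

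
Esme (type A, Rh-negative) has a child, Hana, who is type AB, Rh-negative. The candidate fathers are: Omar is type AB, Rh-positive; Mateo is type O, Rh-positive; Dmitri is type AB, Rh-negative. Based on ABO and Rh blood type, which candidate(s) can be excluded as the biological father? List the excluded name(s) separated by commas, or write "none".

Mateo

A candidate is excluded only if no genotype consistent with his phenotype could produce a type AB, Rh-negative child with a type A, Rh-negative mother.
Mateo (type O, Rh+): no genotype consistent with that phenotype can produce a type-AB Rh- child with a type-A mother.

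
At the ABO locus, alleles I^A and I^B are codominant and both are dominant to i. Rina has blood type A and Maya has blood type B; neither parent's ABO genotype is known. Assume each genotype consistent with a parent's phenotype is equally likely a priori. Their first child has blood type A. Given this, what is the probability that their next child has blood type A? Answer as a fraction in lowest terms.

Possible genotypes: Rina ∈ {I^A I^A, I^A i}; Maya ∈ {I^B I^B, I^B i}.
Weight each parental genotype pair by prior × P(type-A child):
  I^A I^A × I^B i: posterior weight 2/3; P(next child type A) = 1/2.
  I^A i × I^B i: posterior weight 1/3; P(next child type A) = 1/4.
Weighted sum = 5/12.

5/12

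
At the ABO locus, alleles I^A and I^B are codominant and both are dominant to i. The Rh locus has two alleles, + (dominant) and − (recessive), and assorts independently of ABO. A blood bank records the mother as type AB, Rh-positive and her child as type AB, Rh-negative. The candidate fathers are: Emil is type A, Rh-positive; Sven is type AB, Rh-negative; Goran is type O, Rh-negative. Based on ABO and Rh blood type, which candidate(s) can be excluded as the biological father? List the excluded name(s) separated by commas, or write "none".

A candidate is excluded only if no genotype consistent with his phenotype could produce a type AB, Rh-negative child with a type AB, Rh-positive mother.
Goran (type O, Rh-): no genotype consistent with that phenotype can produce a type-AB Rh- child with a type-AB mother.

Goran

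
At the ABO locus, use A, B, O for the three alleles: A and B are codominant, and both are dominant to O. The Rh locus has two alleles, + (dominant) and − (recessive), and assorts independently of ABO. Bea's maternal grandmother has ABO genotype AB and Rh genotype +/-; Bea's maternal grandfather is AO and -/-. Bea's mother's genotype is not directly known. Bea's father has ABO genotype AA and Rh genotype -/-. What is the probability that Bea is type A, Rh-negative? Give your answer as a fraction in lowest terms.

9/16

Bea's mother's ABO genotype from AB × AO: 1/4 AA, 1/4 AB, 1/4 AO, 1/4 BO.
Crossing each possibility with the father AA and summing P(type A): 1/4·1 + 1/4·1/2 + 1/4·1 + 1/4·1/2 = 3/4.
Similarly for Rh via the mother's Rh distribution: P(Rh-) = 3/4.
Independent loci: 3/4 × 3/4 = 9/16.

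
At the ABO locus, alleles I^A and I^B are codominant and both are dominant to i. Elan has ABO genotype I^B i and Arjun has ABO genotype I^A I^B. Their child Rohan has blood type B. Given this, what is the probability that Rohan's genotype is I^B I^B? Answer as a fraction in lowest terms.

1/2

Cross I^B i × I^A I^B → 1/4 I^A I^B, 1/4 I^A i, 1/4 I^B I^B, 1/4 I^B i.
Type-B genotypes among offspring: I^B I^B (1/4), I^B i (1/4); total 1/2.
P(I^B I^B | type B) = (1/4) / (1/2) = 1/2.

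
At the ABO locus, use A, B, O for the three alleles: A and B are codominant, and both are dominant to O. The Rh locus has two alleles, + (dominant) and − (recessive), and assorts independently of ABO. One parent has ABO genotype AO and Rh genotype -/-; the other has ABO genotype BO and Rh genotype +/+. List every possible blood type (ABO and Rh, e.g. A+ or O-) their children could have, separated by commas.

Gametes from AO × BO give offspring ABO genotypes AB, AO, BO, OO, i.e. phenotypes O, A, B, AB.
Rh cross -/- × +/+ → phenotypes Rh+.
Combining independently: O+, A+, B+, AB+.

O+, A+, B+, AB+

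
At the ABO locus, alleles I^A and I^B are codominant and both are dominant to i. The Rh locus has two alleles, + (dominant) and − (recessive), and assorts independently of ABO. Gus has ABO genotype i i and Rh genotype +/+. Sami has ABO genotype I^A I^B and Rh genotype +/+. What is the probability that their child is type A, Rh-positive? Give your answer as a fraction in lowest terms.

ABO cross i i × I^A I^B → offspring phenotypes: 1/2 A, 1/2 B.
Rh cross +/+ × +/+ → 1 Rh+.
Independent loci: P(type A, Rh-positive) = 1/2 × 1 = 1/2.

1/2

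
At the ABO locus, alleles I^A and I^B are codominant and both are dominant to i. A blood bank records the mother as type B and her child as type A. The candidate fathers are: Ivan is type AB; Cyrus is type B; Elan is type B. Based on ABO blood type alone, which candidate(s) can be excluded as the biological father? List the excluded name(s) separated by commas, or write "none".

A candidate is excluded only if no genotype consistent with his phenotype could produce a type A child with a type B mother.
Cyrus (type B): no genotype consistent with that phenotype can produce a type-A child with a type-B mother.
Elan (type B): no genotype consistent with that phenotype can produce a type-A child with a type-B mother.

Cyrus, Elan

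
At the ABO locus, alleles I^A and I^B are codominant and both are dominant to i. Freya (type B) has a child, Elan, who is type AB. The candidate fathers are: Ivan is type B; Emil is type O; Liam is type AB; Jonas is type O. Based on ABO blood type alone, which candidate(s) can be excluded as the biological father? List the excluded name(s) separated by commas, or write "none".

A candidate is excluded only if no genotype consistent with his phenotype could produce a type AB child with a type B mother.
Ivan (type B): no genotype consistent with that phenotype can produce a type-AB child with a type-B mother.
Emil (type O): no genotype consistent with that phenotype can produce a type-AB child with a type-B mother.
Jonas (type O): no genotype consistent with that phenotype can produce a type-AB child with a type-B mother.

Ivan, Emil, Jonas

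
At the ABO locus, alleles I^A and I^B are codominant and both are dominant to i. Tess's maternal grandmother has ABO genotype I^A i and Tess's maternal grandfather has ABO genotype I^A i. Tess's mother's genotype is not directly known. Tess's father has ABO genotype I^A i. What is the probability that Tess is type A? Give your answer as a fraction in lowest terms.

Tess's mother's ABO genotype from I^A i × I^A i: 1/4 I^A I^A, 1/2 I^A i, 1/4 i i.
Crossing each possibility with the father I^A i and summing P(type A): 1/4·1 + 1/2·3/4 + 1/4·1/2 = 3/4.

3/4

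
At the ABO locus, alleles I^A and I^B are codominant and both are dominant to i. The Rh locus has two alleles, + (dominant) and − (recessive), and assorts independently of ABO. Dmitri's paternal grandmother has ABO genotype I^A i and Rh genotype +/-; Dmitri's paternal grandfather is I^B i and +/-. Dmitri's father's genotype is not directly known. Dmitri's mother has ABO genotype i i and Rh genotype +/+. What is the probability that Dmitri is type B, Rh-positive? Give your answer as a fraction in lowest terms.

1/4

Dmitri's father's ABO genotype from I^A i × I^B i: 1/4 I^A I^B, 1/4 I^A i, 1/4 I^B i, 1/4 i i.
Crossing each possibility with the mother i i and summing P(type B): 1/4·1/2 + 1/4·0 + 1/4·1/2 + 1/4·0 = 1/4.
Similarly for Rh via the father's Rh distribution: P(Rh+) = 1.
Independent loci: 1/4 × 1 = 1/4.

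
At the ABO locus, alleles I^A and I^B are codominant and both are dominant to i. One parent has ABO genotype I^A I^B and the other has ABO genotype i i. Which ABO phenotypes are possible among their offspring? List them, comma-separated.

A, B

Gametes from I^A I^B × i i give offspring ABO genotypes I^A i, I^B i, i.e. phenotypes A, B.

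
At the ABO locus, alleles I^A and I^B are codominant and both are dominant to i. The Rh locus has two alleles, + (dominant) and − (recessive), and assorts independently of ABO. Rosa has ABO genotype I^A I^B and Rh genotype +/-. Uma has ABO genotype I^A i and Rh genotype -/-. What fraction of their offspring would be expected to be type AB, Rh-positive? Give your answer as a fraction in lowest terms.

1/8

ABO cross I^A I^B × I^A i → offspring phenotypes: 1/2 A, 1/4 B, 1/4 AB.
Rh cross +/- × -/- → 1/2 Rh+, 1/2 Rh-.
Independent loci: P(type AB, Rh-positive) = 1/4 × 1/2 = 1/8.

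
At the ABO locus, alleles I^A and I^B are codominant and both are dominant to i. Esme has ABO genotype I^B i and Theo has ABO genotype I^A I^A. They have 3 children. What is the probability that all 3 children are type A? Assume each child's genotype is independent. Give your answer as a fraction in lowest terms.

1/8

ABO cross I^B i × I^A I^A → 1/2 A, 1/2 AB.
So P(type A) = 1/2 per child.
All 3 independent: (1/2)^3 = 1/8.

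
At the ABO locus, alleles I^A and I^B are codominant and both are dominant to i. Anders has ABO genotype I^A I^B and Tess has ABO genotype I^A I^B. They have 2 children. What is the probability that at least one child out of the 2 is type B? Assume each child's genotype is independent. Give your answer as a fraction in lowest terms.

7/16

ABO cross I^A I^B × I^A I^B → 1/4 A, 1/4 B, 1/2 AB.
So P(type B) = 1/4 per child.
P(none) = (3/4)^2 = 9/16; P(at least one) = 1 − 9/16 = 7/16.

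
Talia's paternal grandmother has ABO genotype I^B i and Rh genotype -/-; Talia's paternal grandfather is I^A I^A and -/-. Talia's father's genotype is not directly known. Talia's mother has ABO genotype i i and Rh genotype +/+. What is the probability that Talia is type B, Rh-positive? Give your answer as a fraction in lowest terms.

1/4

Talia's father's ABO genotype from I^B i × I^A I^A: 1/2 I^A I^B, 1/2 I^A i.
Crossing each possibility with the mother i i and summing P(type B): 1/2·1/2 + 1/2·0 = 1/4.
Similarly for Rh via the father's Rh distribution: P(Rh+) = 1.
Independent loci: 1/4 × 1 = 1/4.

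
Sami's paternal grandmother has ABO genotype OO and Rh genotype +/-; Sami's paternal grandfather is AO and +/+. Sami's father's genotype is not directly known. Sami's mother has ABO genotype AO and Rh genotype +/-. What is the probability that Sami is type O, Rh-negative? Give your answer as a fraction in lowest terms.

Sami's father's ABO genotype from OO × AO: 1/2 AO, 1/2 OO.
Crossing each possibility with the mother AO and summing P(type O): 1/2·1/4 + 1/2·1/2 = 3/8.
Similarly for Rh via the father's Rh distribution: P(Rh-) = 1/8.
Independent loci: 3/8 × 1/8 = 3/64.

3/64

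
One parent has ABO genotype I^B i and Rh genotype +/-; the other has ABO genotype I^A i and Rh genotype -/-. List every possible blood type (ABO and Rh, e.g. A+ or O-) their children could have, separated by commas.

O+, O-, A+, A-, B+, B-, AB+, AB-

Gametes from I^B i × I^A i give offspring ABO genotypes I^A I^B, I^A i, I^B i, i i, i.e. phenotypes O, A, B, AB.
Rh cross +/- × -/- → phenotypes Rh+, Rh-.
Combining independently: O+, O-, A+, A-, B+, B-, AB+, AB-.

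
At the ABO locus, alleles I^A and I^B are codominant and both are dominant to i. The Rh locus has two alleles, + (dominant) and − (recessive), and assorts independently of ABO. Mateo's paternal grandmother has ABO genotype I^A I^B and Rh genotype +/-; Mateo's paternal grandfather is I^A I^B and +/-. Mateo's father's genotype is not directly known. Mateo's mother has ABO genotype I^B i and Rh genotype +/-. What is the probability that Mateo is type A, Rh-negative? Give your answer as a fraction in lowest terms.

1/16

Mateo's father's ABO genotype from I^A I^B × I^A I^B: 1/4 I^A I^A, 1/2 I^A I^B, 1/4 I^B I^B.
Crossing each possibility with the mother I^B i and summing P(type A): 1/4·1/2 + 1/2·1/4 + 1/4·0 = 1/4.
Similarly for Rh via the father's Rh distribution: P(Rh-) = 1/4.
Independent loci: 1/4 × 1/4 = 1/16.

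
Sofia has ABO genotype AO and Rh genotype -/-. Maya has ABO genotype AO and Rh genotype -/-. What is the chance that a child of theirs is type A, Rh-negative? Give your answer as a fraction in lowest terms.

3/4

ABO cross AO × AO → offspring phenotypes: 1/4 O, 3/4 A.
Rh cross -/- × -/- → 1 Rh-.
Independent loci: P(type A, Rh-negative) = 3/4 × 1 = 3/4.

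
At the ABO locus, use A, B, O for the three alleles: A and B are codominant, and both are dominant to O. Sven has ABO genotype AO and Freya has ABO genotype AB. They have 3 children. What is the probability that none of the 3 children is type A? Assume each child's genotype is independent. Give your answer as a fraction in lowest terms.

ABO cross AO × AB → 1/2 A, 1/4 B, 1/4 AB.
So P(type A) = 1/2 per child.
P(not type A) = 1/2 for one child; (1/2)^3 = 1/8.

1/8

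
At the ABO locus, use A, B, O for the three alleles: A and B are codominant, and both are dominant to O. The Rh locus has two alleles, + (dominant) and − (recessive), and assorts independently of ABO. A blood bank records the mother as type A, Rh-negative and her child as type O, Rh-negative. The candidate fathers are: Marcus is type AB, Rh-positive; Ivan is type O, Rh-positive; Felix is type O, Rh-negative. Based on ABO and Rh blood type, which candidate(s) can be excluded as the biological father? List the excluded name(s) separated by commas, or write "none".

A candidate is excluded only if no genotype consistent with his phenotype could produce a type O, Rh-negative child with a type A, Rh-negative mother.
Marcus (type AB, Rh+): no genotype consistent with that phenotype can produce a type-O Rh- child with a type-A mother.

Marcus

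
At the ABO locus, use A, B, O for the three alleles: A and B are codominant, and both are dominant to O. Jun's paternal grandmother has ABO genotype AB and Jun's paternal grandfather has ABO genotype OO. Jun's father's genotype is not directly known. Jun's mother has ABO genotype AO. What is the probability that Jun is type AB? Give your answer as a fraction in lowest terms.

1/8

Jun's father's ABO genotype from AB × OO: 1/2 AO, 1/2 BO.
Crossing each possibility with the mother AO and summing P(type AB): 1/2·0 + 1/2·1/4 = 1/8.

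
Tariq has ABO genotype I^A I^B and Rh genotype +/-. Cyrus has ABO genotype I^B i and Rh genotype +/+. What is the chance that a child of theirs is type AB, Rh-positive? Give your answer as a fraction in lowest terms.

ABO cross I^A I^B × I^B i → offspring phenotypes: 1/4 A, 1/2 B, 1/4 AB.
Rh cross +/- × +/+ → 1 Rh+.
Independent loci: P(type AB, Rh-positive) = 1/4 × 1 = 1/4.

1/4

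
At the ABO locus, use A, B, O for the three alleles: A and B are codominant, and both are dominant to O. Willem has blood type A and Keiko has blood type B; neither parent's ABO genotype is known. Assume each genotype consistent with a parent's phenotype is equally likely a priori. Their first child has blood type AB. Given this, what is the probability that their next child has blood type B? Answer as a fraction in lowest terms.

Possible genotypes: Willem ∈ {AA, AO}; Keiko ∈ {BB, BO}.
Weight each parental genotype pair by prior × P(type-AB child):
  AA × BB: posterior weight 4/9; P(next child type B) = 0.
  AA × BO: posterior weight 2/9; P(next child type B) = 0.
  AO × BB: posterior weight 2/9; P(next child type B) = 1/2.
  AO × BO: posterior weight 1/9; P(next child type B) = 1/4.
Weighted sum = 5/36.

5/36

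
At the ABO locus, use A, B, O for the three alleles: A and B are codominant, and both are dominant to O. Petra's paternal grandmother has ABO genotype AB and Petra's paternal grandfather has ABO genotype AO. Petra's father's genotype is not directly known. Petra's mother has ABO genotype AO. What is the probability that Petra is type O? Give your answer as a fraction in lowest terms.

Petra's father's ABO genotype from AB × AO: 1/4 AA, 1/4 AB, 1/4 AO, 1/4 BO.
Crossing each possibility with the mother AO and summing P(type O): 1/4·0 + 1/4·0 + 1/4·1/4 + 1/4·1/4 = 1/8.

1/8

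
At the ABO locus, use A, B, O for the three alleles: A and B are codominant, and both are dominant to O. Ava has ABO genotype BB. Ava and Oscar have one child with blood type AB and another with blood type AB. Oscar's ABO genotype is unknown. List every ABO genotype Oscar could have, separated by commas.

AA, AB, AO

For each candidate genotype of Oscar, check whether crossing it with BB can produce every observed child phenotype.
  AA → possible child types {AB} ✓
  AB → possible child types {B, AB} ✓
  AO → possible child types {B, AB} ✓
  BB → possible child types {B} ✗
  BO → possible child types {B} ✗
  OO → possible child types {B} ✗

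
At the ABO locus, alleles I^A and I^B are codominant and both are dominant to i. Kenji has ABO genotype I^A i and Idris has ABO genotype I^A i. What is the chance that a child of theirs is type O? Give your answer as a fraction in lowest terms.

1/4

ABO cross I^A i × I^A i → offspring phenotypes: 1/4 O, 3/4 A.
So P(type O) = 1/4.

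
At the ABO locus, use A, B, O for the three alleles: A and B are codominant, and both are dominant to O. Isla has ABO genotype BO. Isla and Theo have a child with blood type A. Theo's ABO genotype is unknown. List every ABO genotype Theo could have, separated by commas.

For each candidate genotype of Theo, check whether crossing it with BO can produce every observed child phenotype.
  AA → possible child types {A, AB} ✓
  AB → possible child types {A, B, AB} ✓
  AO → possible child types {O, A, B, AB} ✓
  BB → possible child types {B} ✗
  BO → possible child types {O, B} ✗
  OO → possible child types {O, B} ✗

AA, AB, AO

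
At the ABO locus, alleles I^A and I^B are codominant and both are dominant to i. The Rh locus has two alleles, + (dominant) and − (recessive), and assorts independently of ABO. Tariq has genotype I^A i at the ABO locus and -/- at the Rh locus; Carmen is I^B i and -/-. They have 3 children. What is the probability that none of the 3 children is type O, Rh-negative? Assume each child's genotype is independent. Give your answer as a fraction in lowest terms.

ABO cross I^A i × I^B i → 1/4 O, 1/4 A, 1/4 B, 1/4 AB.
Rh cross -/- × -/- → 1 Rh-; so P(type O, Rh-negative) = 1/4 × 1 = 1/4 per child.
P(not type O, Rh-negative) = 3/4 for one child; (3/4)^3 = 27/64.

27/64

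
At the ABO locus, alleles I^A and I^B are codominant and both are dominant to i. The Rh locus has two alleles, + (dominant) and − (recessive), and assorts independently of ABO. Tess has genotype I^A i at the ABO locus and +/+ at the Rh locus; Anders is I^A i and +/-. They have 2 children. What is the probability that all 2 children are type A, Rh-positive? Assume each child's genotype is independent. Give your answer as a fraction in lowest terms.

9/16

ABO cross I^A i × I^A i → 1/4 O, 3/4 A.
Rh cross +/+ × +/- → 1 Rh+; so P(type A, Rh-positive) = 3/4 × 1 = 3/4 per child.
All 2 independent: (3/4)^2 = 9/16.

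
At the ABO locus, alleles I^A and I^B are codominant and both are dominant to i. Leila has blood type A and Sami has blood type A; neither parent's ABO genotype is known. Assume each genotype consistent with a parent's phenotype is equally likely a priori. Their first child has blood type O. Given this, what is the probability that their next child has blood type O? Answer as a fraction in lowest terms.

1/4

Possible genotypes: Leila ∈ {I^A I^A, I^A i}; Sami ∈ {I^A I^A, I^A i}.
Weight each parental genotype pair by prior × P(type-O child):
  I^A i × I^A i: posterior weight 1; P(next child type O) = 1/4.
Weighted sum = 1/4.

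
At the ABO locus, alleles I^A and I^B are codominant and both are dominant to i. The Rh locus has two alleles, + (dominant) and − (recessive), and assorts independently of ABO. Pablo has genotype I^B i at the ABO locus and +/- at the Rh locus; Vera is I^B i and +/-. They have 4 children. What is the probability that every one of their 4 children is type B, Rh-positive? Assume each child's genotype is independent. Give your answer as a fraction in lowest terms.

6561/65536

ABO cross I^B i × I^B i → 1/4 O, 3/4 B.
Rh cross +/- × +/- → 3/4 Rh+, 1/4 Rh-; so P(type B, Rh-positive) = 3/4 × 3/4 = 9/16 per child.
All 4 independent: (9/16)^4 = 6561/65536.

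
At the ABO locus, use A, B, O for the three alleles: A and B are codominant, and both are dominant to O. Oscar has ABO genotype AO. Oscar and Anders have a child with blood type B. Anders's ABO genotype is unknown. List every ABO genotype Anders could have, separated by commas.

For each candidate genotype of Anders, check whether crossing it with AO can produce every observed child phenotype.
  AA → possible child types {A} ✗
  AB → possible child types {A, B, AB} ✓
  AO → possible child types {O, A} ✗
  BB → possible child types {B, AB} ✓
  BO → possible child types {O, A, B, AB} ✓
  OO → possible child types {O, A} ✗

AB, BB, BO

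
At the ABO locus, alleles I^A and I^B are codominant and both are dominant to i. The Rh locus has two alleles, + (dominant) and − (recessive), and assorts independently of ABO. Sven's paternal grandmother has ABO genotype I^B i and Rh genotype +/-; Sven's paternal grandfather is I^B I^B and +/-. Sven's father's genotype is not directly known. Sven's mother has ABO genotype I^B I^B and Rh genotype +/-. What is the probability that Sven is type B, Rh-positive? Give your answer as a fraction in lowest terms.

Sven's father's ABO genotype from I^B i × I^B I^B: 1/2 I^B I^B, 1/2 I^B i.
Crossing each possibility with the mother I^B I^B and summing P(type B): 1/2·1 + 1/2·1 = 1.
Similarly for Rh via the father's Rh distribution: P(Rh+) = 3/4.
Independent loci: 1 × 3/4 = 3/4.

3/4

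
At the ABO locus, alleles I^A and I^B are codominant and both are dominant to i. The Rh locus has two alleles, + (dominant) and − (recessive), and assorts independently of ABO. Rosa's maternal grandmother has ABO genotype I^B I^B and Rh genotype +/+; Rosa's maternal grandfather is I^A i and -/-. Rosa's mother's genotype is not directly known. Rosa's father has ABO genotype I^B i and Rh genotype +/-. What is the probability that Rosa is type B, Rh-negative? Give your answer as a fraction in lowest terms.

5/32

Rosa's mother's ABO genotype from I^B I^B × I^A i: 1/2 I^A I^B, 1/2 I^B i.
Crossing each possibility with the father I^B i and summing P(type B): 1/2·1/2 + 1/2·3/4 = 5/8.
Similarly for Rh via the mother's Rh distribution: P(Rh-) = 1/4.
Independent loci: 5/8 × 1/4 = 5/32.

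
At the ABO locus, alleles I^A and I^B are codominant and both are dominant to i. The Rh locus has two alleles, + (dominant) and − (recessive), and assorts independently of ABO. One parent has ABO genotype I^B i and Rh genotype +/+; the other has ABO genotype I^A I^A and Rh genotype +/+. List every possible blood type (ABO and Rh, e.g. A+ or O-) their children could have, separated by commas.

Gametes from I^B i × I^A I^A give offspring ABO genotypes I^A I^B, I^A i, i.e. phenotypes A, AB.
Rh cross +/+ × +/+ → phenotypes Rh+.
Combining independently: A+, AB+.

A+, AB+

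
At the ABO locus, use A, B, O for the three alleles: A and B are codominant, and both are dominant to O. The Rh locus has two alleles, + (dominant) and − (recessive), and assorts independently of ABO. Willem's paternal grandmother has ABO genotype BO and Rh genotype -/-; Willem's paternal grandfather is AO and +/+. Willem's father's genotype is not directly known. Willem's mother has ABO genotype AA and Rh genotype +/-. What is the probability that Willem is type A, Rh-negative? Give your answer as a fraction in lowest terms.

3/16

Willem's father's ABO genotype from BO × AO: 1/4 AB, 1/4 AO, 1/4 BO, 1/4 OO.
Crossing each possibility with the mother AA and summing P(type A): 1/4·1/2 + 1/4·1 + 1/4·1/2 + 1/4·1 = 3/4.
Similarly for Rh via the father's Rh distribution: P(Rh-) = 1/4.
Independent loci: 3/4 × 1/4 = 3/16.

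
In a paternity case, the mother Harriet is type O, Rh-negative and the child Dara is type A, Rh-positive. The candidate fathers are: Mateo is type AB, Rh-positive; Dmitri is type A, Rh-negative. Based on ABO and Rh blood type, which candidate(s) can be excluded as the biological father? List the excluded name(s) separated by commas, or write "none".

A candidate is excluded only if no genotype consistent with his phenotype could produce a type A, Rh-positive child with a type O, Rh-negative mother.
Dmitri (type A, Rh-): no genotype consistent with that phenotype can produce a type-A Rh+ child with a type-O mother.

Dmitri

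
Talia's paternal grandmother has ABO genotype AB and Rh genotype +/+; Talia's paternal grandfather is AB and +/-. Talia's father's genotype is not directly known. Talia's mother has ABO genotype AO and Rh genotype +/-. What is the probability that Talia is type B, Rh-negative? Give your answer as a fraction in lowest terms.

Talia's father's ABO genotype from AB × AB: 1/4 AA, 1/2 AB, 1/4 BB.
Crossing each possibility with the mother AO and summing P(type B): 1/4·0 + 1/2·1/4 + 1/4·1/2 = 1/4.
Similarly for Rh via the father's Rh distribution: P(Rh-) = 1/8.
Independent loci: 1/4 × 1/8 = 1/32.

1/32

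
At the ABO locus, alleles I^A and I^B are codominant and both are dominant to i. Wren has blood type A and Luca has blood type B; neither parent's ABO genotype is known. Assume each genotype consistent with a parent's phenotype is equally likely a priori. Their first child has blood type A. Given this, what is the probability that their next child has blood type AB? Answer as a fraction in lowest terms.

5/12

Possible genotypes: Wren ∈ {I^A I^A, I^A i}; Luca ∈ {I^B I^B, I^B i}.
Weight each parental genotype pair by prior × P(type-A child):
  I^A I^A × I^B i: posterior weight 2/3; P(next child type AB) = 1/2.
  I^A i × I^B i: posterior weight 1/3; P(next child type AB) = 1/4.
Weighted sum = 5/12.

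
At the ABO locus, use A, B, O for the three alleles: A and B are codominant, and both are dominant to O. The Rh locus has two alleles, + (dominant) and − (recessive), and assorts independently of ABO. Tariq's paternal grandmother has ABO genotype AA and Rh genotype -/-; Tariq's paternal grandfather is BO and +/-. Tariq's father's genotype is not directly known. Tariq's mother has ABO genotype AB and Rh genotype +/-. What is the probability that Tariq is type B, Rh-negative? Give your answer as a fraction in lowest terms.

Tariq's father's ABO genotype from AA × BO: 1/2 AB, 1/2 AO.
Crossing each possibility with the mother AB and summing P(type B): 1/2·1/4 + 1/2·1/4 = 1/4.
Similarly for Rh via the father's Rh distribution: P(Rh-) = 3/8.
Independent loci: 1/4 × 3/8 = 3/32.

3/32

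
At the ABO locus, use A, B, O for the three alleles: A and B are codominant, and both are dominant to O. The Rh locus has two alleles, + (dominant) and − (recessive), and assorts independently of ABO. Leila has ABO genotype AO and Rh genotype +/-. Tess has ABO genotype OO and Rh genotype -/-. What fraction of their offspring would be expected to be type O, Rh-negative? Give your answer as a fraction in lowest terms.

1/4

ABO cross AO × OO → offspring phenotypes: 1/2 O, 1/2 A.
Rh cross +/- × -/- → 1/2 Rh+, 1/2 Rh-.
Independent loci: P(type O, Rh-negative) = 1/2 × 1/2 = 1/4.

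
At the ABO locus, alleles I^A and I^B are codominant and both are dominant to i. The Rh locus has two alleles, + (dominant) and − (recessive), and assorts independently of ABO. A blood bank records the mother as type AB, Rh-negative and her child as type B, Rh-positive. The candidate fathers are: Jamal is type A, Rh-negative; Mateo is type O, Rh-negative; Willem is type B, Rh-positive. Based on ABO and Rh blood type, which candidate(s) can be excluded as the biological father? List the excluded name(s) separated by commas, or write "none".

Jamal, Mateo

A candidate is excluded only if no genotype consistent with his phenotype could produce a type B, Rh-positive child with a type AB, Rh-negative mother.
Jamal (type A, Rh-): no genotype consistent with that phenotype can produce a type-B Rh+ child with a type-AB mother.
Mateo (type O, Rh-): no genotype consistent with that phenotype can produce a type-B Rh+ child with a type-AB mother.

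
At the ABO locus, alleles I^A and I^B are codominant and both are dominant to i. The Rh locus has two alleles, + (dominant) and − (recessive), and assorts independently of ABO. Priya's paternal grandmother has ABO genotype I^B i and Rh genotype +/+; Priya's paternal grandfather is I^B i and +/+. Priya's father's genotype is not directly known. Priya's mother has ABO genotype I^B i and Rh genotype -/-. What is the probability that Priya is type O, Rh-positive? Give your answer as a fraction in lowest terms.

1/4

Priya's father's ABO genotype from I^B i × I^B i: 1/4 I^B I^B, 1/2 I^B i, 1/4 i i.
Crossing each possibility with the mother I^B i and summing P(type O): 1/4·0 + 1/2·1/4 + 1/4·1/2 = 1/4.
Similarly for Rh via the father's Rh distribution: P(Rh+) = 1.
Independent loci: 1/4 × 1 = 1/4.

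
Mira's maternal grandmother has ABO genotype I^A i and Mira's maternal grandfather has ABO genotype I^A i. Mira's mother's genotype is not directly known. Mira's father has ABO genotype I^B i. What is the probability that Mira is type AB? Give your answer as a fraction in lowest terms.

1/4

Mira's mother's ABO genotype from I^A i × I^A i: 1/4 I^A I^A, 1/2 I^A i, 1/4 i i.
Crossing each possibility with the father I^B i and summing P(type AB): 1/4·1/2 + 1/2·1/4 + 1/4·0 = 1/4.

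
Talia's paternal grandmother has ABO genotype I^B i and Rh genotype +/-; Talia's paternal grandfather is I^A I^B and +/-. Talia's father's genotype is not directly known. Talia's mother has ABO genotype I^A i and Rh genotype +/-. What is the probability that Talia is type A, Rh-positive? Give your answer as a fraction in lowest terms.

Talia's father's ABO genotype from I^B i × I^A I^B: 1/4 I^A I^B, 1/4 I^A i, 1/4 I^B I^B, 1/4 I^B i.
Crossing each possibility with the mother I^A i and summing P(type A): 1/4·1/2 + 1/4·3/4 + 1/4·0 + 1/4·1/4 = 3/8.
Similarly for Rh via the father's Rh distribution: P(Rh+) = 3/4.
Independent loci: 3/8 × 3/4 = 9/32.

9/32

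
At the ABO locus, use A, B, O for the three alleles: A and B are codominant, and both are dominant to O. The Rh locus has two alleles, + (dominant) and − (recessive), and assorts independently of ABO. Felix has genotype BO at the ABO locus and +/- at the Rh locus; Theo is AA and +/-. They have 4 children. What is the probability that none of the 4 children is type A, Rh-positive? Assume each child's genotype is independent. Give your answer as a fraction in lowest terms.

625/4096

ABO cross BO × AA → 1/2 A, 1/2 AB.
Rh cross +/- × +/- → 3/4 Rh+, 1/4 Rh-; so P(type A, Rh-positive) = 1/2 × 3/4 = 3/8 per child.
P(not type A, Rh-positive) = 5/8 for one child; (5/8)^4 = 625/4096.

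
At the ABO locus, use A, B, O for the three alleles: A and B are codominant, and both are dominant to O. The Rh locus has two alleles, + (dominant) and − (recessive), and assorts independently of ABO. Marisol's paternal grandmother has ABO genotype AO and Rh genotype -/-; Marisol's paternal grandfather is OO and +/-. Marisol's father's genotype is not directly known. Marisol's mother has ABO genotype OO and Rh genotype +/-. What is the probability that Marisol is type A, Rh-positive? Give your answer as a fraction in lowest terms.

5/32

Marisol's father's ABO genotype from AO × OO: 1/2 AO, 1/2 OO.
Crossing each possibility with the mother OO and summing P(type A): 1/2·1/2 + 1/2·0 = 1/4.
Similarly for Rh via the father's Rh distribution: P(Rh+) = 5/8.
Independent loci: 1/4 × 5/8 = 5/32.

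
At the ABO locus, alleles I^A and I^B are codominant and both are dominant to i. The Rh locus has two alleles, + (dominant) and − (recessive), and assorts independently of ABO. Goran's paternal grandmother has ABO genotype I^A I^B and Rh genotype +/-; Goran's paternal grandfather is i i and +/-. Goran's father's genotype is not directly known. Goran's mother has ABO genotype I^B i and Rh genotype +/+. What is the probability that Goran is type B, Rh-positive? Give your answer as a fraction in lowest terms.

Goran's father's ABO genotype from I^A I^B × i i: 1/2 I^A i, 1/2 I^B i.
Crossing each possibility with the mother I^B i and summing P(type B): 1/2·1/4 + 1/2·3/4 = 1/2.
Similarly for Rh via the father's Rh distribution: P(Rh+) = 1.
Independent loci: 1/2 × 1 = 1/2.

1/2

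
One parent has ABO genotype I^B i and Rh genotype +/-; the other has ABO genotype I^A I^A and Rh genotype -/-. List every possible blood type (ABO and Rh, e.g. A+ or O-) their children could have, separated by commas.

Gametes from I^B i × I^A I^A give offspring ABO genotypes I^A I^B, I^A i, i.e. phenotypes A, AB.
Rh cross +/- × -/- → phenotypes Rh+, Rh-.
Combining independently: A+, A-, AB+, AB-.

A+, A-, AB+, AB-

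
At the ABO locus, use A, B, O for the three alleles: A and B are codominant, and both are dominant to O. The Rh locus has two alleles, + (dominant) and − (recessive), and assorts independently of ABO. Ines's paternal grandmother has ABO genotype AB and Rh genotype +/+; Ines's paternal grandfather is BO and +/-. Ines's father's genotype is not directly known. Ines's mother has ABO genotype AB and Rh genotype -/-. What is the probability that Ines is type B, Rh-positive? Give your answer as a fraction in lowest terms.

9/32

Ines's father's ABO genotype from AB × BO: 1/4 AB, 1/4 AO, 1/4 BB, 1/4 BO.
Crossing each possibility with the mother AB and summing P(type B): 1/4·1/4 + 1/4·1/4 + 1/4·1/2 + 1/4·1/2 = 3/8.
Similarly for Rh via the father's Rh distribution: P(Rh+) = 3/4.
Independent loci: 3/8 × 3/4 = 9/32.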